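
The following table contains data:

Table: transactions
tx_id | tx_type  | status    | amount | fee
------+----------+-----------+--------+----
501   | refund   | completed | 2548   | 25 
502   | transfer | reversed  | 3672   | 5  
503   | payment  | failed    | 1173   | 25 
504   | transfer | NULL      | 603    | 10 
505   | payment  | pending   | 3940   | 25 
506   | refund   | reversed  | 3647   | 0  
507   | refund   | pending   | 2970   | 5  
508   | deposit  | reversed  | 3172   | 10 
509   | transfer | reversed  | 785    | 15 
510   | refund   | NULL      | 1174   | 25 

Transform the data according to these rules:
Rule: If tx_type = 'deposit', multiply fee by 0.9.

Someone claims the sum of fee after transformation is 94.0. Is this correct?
No, the correct result is 144.0.

Step 1: Calculate the correct sum after transformation
Step 2: Apply multiplier 0.9 to records where tx_type = 'deposit'
Step 3: Correct result = 144.0
Step 4: Claimed result = 94.0
Step 5: 144.0 ≠ 94.0
Conclusion: The claimed result is incorrect. The correct answer is 144.0.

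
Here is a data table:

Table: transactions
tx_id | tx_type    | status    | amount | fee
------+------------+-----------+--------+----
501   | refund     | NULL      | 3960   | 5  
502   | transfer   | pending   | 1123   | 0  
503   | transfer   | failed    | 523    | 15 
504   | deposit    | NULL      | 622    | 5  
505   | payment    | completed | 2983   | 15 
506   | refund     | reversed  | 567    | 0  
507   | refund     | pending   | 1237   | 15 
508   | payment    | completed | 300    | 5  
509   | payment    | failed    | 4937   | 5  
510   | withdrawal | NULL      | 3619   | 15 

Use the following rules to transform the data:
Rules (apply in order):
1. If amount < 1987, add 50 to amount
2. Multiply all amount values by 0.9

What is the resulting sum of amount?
18153.9

Step 1: Apply Rule 1 - Add 50 to records with amount < 1987
  - 6 records affected: 4372 + (6 × 50) = 4672
  - Unaffected records: 15499
  - Sum after Rule 1: 20171
Step 2: Apply Rule 2 - Multiply all by 0.9
  - 20171 × 0.9 = 18153.9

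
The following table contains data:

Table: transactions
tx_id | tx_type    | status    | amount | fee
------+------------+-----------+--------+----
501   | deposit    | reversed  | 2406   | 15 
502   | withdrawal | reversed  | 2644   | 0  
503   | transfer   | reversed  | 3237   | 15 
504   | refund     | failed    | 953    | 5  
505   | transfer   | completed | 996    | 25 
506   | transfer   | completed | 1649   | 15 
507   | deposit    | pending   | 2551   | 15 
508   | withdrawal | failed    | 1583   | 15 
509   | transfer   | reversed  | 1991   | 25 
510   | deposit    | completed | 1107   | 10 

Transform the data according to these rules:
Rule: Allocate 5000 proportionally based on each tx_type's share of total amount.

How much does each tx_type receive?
deposit: 1586.02, refund: 249.25, transfer: 2059.16, withdrawal: 1105.56

Step 1: Calculate total amount = 19117
Step 2: Calculate each tx_type's proportion:
  deposit: 6064/19117 = 31.72% → 1586.02
  refund: 953/19117 = 4.99% → 249.25
  transfer: 7873/19117 = 41.18% → 2059.16
  withdrawal: 4227/19117 = 22.11% → 1105.56
Step 3: Verify: sum of allocations ≈ 5000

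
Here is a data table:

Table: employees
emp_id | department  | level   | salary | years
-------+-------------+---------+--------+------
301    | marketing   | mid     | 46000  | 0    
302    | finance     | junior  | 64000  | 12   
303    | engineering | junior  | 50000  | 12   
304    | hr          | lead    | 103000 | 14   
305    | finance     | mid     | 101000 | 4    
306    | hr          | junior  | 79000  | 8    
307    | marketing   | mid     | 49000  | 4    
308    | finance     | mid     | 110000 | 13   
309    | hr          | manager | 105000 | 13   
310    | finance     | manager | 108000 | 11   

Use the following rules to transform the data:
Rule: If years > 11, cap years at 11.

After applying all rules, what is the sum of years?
82

Step 1: 5 records have years > 11
Step 2: These records originally summed to 64
Step 3: After capping: 5 × 11 = 55
Step 4: Unaffected records sum: 27
Step 5: Final sum = 55 + 27 = 82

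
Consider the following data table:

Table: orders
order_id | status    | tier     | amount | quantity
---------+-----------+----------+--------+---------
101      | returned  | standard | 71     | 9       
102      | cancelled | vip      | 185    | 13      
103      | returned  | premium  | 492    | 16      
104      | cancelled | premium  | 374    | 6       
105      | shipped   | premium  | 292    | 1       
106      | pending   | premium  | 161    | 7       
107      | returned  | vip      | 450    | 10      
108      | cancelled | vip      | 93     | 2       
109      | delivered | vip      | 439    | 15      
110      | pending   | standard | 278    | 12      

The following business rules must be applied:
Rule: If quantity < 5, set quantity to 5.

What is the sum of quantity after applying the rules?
98

Step 1: 2 records have quantity < 5
Step 2: These records originally summed to 3
Step 3: After setting to minimum: 2 × 5 = 10
Step 4: Unaffected records sum: 88
Step 5: Final sum = 10 + 88 = 98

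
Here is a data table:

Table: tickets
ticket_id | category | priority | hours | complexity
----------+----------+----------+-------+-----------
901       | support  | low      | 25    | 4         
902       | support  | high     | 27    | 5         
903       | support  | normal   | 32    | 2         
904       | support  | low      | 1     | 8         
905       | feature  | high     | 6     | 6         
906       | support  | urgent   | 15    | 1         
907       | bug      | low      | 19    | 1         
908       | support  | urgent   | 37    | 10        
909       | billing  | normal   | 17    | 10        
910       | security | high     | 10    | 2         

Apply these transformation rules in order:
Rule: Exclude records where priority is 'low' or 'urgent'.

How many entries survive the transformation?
5

Step 1: Count records to exclude
  - 3 (low) + 2 (urgent) = 5 records
Step 2: Total records: 10
Step 3: Remaining = 10 - 5 = 5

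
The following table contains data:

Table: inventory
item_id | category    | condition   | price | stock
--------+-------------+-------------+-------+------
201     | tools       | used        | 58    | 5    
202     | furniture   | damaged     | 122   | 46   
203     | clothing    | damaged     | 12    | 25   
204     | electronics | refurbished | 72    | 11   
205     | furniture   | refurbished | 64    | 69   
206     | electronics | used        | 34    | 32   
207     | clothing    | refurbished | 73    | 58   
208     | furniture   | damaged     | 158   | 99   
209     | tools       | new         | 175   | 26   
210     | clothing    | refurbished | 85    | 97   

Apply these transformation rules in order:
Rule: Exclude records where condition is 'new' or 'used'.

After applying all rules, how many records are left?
7

Step 1: Count records to exclude
  - 1 (new) + 2 (used) = 3 records
Step 2: Total records: 10
Step 3: Remaining = 10 - 3 = 7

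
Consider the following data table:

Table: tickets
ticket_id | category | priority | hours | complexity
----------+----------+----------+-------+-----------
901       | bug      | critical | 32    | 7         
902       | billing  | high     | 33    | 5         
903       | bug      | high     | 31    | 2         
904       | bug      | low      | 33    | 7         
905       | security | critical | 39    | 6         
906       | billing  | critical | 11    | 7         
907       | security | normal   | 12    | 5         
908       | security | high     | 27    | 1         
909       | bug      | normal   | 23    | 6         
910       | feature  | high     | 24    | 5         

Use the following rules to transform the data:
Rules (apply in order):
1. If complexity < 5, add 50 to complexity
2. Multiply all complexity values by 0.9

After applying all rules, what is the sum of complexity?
135.9

Step 1: Apply Rule 1 - Add 50 to records with complexity < 5
  - 2 records affected: 3 + (2 × 50) = 103
  - Unaffected records: 48
  - Sum after Rule 1: 151
Step 2: Apply Rule 2 - Multiply all by 0.9
  - 151 × 0.9 = 135.9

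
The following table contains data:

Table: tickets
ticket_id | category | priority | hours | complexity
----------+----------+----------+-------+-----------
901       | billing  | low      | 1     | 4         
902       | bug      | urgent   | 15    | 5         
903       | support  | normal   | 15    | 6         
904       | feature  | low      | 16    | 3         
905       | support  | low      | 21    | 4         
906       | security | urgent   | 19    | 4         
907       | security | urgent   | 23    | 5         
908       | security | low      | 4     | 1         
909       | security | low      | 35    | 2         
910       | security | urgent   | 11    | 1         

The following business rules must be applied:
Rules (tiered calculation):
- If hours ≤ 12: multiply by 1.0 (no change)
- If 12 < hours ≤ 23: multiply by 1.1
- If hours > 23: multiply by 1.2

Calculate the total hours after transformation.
177.9

Step 1: Tier 1 (hours ≤ 12): 3 records, sum = 16 × 1.0 = 16.0
Step 2: Tier 2 (12 < hours ≤ 23): 6 records, sum = 109 × 1.1 = 119.9
Step 3: Tier 3 (hours > 23): 1 records, sum = 35 × 1.2 = 42.0
Step 4: Final sum = 16.0 + 119.9 + 42.0 = 177.9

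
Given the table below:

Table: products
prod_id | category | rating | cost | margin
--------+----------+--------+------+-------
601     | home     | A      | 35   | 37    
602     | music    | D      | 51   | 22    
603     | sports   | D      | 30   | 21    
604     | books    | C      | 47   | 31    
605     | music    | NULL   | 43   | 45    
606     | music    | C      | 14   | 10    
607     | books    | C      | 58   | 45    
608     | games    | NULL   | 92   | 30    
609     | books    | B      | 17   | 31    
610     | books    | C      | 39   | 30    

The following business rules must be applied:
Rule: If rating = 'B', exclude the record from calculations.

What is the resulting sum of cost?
409

Step 1: Identify records where rating = 'B'
Step 2: The excluded records sum to 17
Step 3: Original total cost = 426
Step 4: Remaining total = 426 - 17 = 409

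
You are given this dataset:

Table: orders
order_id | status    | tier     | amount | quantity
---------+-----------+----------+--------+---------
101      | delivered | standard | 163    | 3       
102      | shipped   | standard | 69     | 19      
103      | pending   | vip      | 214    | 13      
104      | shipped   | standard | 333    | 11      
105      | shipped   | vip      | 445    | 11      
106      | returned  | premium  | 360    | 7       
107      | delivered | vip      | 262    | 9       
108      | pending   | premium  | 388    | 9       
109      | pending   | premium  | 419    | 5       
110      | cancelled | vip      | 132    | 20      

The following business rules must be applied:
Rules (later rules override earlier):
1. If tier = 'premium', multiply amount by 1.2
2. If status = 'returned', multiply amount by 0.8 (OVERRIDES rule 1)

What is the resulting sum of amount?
2874.4

Step 1: Rule 2 takes priority for records with status = 'returned'
  - 1 records: 360 × 0.8 = 288.0
Step 2: Rule 1 applies to remaining records with tier = 'premium'
  - 2 records: 807 × 1.2 = 968.4
Step 3: Other records unchanged: 1618
Step 4: Final sum = 288.0 + 968.4 + 1618 = 2874.4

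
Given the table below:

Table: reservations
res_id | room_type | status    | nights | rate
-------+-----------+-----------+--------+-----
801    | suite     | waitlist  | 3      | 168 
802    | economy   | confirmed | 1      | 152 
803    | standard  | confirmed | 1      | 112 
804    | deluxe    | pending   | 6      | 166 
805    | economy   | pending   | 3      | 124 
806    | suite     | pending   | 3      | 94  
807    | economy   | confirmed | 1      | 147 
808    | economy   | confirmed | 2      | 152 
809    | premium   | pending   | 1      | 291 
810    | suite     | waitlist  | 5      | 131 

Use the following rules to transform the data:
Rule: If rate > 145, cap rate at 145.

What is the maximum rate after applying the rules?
145

Step 1: Original maximum rate = 291
Step 2: Apply cap at 145
Step 3: 6 records had rate > 145 and were capped
Step 4: Maximum after transformation = 145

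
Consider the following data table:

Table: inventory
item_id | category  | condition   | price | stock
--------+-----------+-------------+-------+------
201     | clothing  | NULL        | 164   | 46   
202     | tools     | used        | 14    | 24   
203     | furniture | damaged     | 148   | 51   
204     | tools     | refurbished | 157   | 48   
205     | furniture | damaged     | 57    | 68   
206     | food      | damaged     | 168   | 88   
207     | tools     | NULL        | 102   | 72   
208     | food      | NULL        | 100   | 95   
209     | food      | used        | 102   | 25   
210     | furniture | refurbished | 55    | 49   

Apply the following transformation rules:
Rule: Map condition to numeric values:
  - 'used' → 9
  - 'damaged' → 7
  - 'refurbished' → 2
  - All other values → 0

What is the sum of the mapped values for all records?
43

Step 1: Apply mapping to each record
Step 2: Count by status:
  'used': 2 records × 9 = 18
  'damaged': 3 records × 7 = 21
  'refurbished': 2 records × 2 = 4
Step 3: Sum all mapped values = 43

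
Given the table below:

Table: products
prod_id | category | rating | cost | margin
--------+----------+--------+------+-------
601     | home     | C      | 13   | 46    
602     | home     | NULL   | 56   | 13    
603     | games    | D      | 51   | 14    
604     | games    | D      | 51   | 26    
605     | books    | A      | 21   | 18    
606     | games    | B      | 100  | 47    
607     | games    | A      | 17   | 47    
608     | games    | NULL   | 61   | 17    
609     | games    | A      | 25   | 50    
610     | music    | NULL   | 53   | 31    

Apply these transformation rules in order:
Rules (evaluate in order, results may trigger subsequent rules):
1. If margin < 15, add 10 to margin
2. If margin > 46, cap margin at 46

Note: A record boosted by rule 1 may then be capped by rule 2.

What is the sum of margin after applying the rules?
323

Step 1: Apply rule 1 to records with margin < 15
  - 2 records get bonus of 10
  - Of these, 0 records then exceed 46 and get capped
Step 2: Apply rule 2 to records with margin > 46
  - 3 records (original) are capped
Step 3: Calculate final sum = 323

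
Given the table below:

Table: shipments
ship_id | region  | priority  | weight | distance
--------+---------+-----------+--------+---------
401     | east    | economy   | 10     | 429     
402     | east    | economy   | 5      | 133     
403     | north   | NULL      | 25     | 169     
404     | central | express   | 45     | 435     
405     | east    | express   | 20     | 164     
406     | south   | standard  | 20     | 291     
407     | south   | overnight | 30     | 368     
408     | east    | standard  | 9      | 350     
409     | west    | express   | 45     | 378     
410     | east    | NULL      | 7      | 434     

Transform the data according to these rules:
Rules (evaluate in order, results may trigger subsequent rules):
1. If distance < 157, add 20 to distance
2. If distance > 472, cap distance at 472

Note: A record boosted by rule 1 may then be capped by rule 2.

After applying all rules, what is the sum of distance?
3171

Step 1: Apply rule 1 to records with distance < 157
  - 1 records get bonus of 20
  - Of these, 0 records then exceed 472 and get capped
Step 2: Apply rule 2 to records with distance > 472
  - 0 records (original) are capped
Step 3: Calculate final sum = 3171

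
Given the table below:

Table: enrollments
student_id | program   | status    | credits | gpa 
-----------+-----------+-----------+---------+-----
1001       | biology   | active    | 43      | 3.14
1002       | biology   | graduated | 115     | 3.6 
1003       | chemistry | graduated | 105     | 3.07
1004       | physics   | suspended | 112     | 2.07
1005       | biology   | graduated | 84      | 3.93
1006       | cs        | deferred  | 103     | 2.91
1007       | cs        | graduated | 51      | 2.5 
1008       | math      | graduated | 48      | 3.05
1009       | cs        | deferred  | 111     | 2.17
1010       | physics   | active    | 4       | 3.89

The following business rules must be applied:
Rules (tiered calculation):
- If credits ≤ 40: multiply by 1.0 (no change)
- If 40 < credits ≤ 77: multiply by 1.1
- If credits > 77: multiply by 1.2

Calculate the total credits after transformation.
916.2

Step 1: Tier 1 (credits ≤ 40): 1 records, sum = 4 × 1.0 = 4.0
Step 2: Tier 2 (40 < credits ≤ 77): 3 records, sum = 142 × 1.1 = 156.2
Step 3: Tier 3 (credits > 77): 6 records, sum = 630 × 1.2 = 756.0
Step 4: Final sum = 4.0 + 156.2 + 756.0 = 916.2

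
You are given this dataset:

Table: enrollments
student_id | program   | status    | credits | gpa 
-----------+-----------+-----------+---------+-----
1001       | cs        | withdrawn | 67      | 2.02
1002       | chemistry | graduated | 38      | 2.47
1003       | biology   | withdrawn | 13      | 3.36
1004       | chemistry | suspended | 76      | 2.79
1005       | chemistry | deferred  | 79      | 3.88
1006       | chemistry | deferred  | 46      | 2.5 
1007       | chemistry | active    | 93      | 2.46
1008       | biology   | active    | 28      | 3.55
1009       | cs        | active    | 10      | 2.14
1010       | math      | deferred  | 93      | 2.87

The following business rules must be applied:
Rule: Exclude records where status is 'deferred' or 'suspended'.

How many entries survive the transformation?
6

Step 1: Count records to exclude
  - 3 (deferred) + 1 (suspended) = 4 records
Step 2: Total records: 10
Step 3: Remaining = 10 - 4 = 6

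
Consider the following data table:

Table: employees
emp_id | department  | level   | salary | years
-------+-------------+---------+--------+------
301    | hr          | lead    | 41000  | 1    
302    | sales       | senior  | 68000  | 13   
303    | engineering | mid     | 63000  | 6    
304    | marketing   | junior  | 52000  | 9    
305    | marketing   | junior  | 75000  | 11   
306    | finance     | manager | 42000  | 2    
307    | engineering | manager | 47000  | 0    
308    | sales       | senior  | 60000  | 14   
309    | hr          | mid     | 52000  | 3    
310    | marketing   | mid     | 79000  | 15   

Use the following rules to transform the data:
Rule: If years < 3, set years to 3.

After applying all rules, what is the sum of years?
80

Step 1: 3 records have years < 3
Step 2: These records originally summed to 3
Step 3: After setting to minimum: 3 × 3 = 9
Step 4: Unaffected records sum: 71
Step 5: Final sum = 9 + 71 = 80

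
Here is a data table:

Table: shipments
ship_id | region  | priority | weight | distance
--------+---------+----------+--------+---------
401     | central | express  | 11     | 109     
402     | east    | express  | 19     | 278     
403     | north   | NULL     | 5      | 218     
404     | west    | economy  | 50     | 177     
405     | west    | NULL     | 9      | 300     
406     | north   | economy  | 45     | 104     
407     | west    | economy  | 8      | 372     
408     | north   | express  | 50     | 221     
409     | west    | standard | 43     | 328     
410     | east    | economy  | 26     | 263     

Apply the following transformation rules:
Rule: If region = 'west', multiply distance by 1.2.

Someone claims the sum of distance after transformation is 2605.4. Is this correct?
Yes, the result is correct.

Step 1: Calculate the correct sum after transformation
Step 2: Apply multiplier 1.2 to records where region = 'west'
Step 3: Correct result = 2605.4
Step 4: Claimed result = 2605.4
Step 5: 2605.4 = 2605.4 ✓
Conclusion: The claimed result is correct.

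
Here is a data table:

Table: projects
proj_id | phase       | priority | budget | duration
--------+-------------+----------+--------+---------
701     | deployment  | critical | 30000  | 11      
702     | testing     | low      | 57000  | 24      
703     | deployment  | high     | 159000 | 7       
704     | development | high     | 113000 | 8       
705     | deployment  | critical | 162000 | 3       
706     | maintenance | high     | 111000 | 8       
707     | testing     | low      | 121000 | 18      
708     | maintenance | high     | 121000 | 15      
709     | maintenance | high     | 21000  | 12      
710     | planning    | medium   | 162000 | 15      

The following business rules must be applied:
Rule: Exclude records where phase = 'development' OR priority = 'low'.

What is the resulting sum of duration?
71

Step 1: Find records where phase = 'development' OR priority = 'low'
Step 2: 3 records match, summing to 50
Step 3: Original sum: 121
Step 4: Remaining sum = 121 - 50 = 71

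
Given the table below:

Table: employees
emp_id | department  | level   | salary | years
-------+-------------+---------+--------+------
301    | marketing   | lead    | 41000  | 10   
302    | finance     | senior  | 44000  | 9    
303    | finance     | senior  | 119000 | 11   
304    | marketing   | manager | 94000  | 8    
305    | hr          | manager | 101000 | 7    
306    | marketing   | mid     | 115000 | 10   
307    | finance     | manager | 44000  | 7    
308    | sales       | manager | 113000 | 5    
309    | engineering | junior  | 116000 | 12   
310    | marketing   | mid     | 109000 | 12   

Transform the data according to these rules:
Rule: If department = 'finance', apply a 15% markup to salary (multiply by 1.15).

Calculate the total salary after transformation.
927050.0

Step 1: Records with department = 'finance' have total salary = 207000
Step 2: Apply multiplier: 207000 × 1.15 = 238050.0
Step 3: Other records total: 689000
Step 4: Final sum = 238050.0 + 689000 = 927050.0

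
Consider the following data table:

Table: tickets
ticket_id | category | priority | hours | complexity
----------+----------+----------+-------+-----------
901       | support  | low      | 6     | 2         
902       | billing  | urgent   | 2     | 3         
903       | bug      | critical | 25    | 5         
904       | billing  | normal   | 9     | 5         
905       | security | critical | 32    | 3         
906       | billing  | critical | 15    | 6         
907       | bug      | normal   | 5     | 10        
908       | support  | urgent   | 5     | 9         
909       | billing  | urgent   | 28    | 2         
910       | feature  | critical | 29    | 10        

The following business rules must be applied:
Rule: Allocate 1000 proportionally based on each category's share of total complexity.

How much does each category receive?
billing: 290.91, bug: 272.73, feature: 181.82, security: 54.55, support: 200.0

Step 1: Calculate total complexity = 55
Step 2: Calculate each category's proportion:
  billing: 16/55 = 29.09% → 290.91
  bug: 15/55 = 27.27% → 272.73
  feature: 10/55 = 18.18% → 181.82
  security: 3/55 = 5.45% → 54.55
  support: 11/55 = 20.00% → 200.0
Step 3: Verify: sum of allocations ≈ 1000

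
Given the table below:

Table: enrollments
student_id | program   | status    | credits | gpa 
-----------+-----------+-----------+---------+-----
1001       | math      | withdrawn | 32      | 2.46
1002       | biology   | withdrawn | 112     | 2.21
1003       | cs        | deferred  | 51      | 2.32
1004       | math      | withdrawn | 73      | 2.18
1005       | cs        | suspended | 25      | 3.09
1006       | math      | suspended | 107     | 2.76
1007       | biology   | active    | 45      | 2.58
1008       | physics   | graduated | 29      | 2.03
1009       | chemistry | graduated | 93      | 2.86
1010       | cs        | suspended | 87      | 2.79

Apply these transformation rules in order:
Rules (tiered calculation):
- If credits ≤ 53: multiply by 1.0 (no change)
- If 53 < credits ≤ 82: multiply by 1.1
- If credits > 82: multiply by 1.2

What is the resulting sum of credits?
741.1

Step 1: Tier 1 (credits ≤ 53): 5 records, sum = 182 × 1.0 = 182.0
Step 2: Tier 2 (53 < credits ≤ 82): 1 records, sum = 73 × 1.1 = 80.3
Step 3: Tier 3 (credits > 82): 4 records, sum = 399 × 1.2 = 478.8
Step 4: Final sum = 182.0 + 80.3 + 478.8 = 741.1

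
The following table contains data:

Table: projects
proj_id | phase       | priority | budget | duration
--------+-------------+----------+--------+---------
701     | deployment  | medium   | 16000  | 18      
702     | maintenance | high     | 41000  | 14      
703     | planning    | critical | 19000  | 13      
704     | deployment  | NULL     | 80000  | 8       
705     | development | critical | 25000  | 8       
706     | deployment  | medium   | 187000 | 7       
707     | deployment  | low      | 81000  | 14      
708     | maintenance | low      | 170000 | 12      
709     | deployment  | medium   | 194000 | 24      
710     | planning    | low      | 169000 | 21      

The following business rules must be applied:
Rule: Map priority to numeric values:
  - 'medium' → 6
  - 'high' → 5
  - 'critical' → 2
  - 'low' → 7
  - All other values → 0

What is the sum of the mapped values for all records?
48

Step 1: Apply mapping to each record
Step 2: Count by status:
  'medium': 3 records × 6 = 18
  'high': 1 records × 5 = 5
  'critical': 2 records × 2 = 4
  'low': 3 records × 7 = 21
Step 3: Sum all mapped values = 48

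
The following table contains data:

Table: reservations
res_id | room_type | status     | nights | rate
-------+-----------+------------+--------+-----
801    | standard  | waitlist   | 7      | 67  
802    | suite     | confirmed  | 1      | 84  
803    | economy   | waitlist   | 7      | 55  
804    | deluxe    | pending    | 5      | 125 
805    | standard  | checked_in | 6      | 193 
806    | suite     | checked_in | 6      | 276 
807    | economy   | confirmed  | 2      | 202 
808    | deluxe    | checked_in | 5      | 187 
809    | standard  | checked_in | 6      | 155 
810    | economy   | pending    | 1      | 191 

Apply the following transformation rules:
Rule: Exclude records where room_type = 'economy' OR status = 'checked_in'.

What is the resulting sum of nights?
13

Step 1: Find records where room_type = 'economy' OR status = 'checked_in'
Step 2: 7 records match, summing to 33
Step 3: Original sum: 46
Step 4: Remaining sum = 46 - 33 = 13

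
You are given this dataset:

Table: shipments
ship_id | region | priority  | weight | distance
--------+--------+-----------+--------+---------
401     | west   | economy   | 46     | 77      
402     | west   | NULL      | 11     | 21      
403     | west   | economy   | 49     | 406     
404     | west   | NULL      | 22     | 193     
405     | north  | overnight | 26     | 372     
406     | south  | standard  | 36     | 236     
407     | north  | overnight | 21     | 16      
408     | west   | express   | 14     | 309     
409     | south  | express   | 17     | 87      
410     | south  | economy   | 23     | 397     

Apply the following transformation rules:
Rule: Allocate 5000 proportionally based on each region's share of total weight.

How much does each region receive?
north: 886.79, south: 1433.96, west: 2679.25

Step 1: Calculate total weight = 265
Step 2: Calculate each region's proportion:
  north: 47/265 = 17.74% → 886.79
  south: 76/265 = 28.68% → 1433.96
  west: 142/265 = 53.58% → 2679.25
Step 3: Verify: sum of allocations ≈ 5000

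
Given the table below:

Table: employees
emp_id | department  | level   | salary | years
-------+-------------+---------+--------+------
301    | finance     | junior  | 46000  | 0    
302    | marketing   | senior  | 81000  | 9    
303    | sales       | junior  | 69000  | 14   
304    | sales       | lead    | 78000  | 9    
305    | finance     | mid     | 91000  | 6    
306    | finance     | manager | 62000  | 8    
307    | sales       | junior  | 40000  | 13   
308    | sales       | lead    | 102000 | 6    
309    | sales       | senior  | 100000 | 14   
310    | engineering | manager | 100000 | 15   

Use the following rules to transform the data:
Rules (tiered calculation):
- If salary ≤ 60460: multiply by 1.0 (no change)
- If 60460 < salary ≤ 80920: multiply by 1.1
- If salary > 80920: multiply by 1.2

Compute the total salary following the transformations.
884700.0

Step 1: Tier 1 (salary ≤ 60460): 2 records, sum = 86000 × 1.0 = 86000.0
Step 2: Tier 2 (60460 < salary ≤ 80920): 3 records, sum = 209000 × 1.1 = 229900.0
Step 3: Tier 3 (salary > 80920): 5 records, sum = 474000 × 1.2 = 568800.0
Step 4: Final sum = 86000.0 + 229900.0 + 568800.0 = 884700.0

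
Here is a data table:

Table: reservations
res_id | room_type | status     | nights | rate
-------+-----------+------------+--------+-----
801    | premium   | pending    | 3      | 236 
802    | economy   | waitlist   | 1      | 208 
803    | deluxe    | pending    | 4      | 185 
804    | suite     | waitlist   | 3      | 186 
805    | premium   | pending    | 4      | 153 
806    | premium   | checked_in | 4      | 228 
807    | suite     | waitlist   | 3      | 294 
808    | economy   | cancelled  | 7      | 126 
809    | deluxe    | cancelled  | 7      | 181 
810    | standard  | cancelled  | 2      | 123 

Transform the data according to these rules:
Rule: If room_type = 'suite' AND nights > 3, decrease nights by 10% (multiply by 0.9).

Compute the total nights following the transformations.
38

Step 1: Find records where room_type = 'suite' AND nights > 3
Step 2: 0 records match, summing to 0
Step 3: After multiplier: 0 × 0.9 = 0.0
Step 4: Unaffected records sum: 38
Step 5: Final sum = 0.0 + 38 = 38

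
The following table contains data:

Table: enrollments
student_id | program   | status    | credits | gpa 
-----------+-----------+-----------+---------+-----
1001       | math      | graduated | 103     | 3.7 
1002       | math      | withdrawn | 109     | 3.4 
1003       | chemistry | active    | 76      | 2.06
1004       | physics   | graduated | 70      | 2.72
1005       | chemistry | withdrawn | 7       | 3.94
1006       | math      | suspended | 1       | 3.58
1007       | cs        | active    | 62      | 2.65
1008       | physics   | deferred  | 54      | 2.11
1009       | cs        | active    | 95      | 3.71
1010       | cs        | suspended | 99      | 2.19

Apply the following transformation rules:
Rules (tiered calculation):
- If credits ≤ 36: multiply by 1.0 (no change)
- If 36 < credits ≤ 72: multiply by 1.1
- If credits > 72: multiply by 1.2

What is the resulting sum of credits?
791.0

Step 1: Tier 1 (credits ≤ 36): 2 records, sum = 8 × 1.0 = 8.0
Step 2: Tier 2 (36 < credits ≤ 72): 3 records, sum = 186 × 1.1 = 204.6
Step 3: Tier 3 (credits > 72): 5 records, sum = 482 × 1.2 = 578.4
Step 4: Final sum = 8.0 + 204.6 + 578.4 = 791.0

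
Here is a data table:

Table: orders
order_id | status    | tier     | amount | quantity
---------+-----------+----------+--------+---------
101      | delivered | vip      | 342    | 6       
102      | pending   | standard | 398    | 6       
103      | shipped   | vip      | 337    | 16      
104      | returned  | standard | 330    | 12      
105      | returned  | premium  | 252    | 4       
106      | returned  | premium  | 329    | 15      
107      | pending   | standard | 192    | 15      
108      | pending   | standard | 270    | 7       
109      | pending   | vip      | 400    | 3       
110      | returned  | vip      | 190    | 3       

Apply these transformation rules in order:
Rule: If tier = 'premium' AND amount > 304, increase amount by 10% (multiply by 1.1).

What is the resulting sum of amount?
3072.9

Step 1: Find records where tier = 'premium' AND amount > 304
Step 2: 1 records match, summing to 329
Step 3: After multiplier: 329 × 1.1 = 361.9
Step 4: Unaffected records sum: 2711
Step 5: Final sum = 361.9 + 2711 = 3072.9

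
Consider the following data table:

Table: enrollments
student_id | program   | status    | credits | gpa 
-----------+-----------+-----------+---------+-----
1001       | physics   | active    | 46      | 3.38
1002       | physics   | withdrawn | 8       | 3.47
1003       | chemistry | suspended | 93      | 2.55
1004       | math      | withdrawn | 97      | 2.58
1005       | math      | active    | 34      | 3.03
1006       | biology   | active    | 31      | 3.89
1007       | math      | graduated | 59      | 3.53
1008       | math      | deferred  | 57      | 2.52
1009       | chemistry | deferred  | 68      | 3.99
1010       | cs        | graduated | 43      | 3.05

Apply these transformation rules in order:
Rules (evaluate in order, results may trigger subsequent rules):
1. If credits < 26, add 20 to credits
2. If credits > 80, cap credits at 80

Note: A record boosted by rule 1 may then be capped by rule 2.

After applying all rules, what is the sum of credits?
526

Step 1: Apply rule 1 to records with credits < 26
  - 1 records get bonus of 20
  - Of these, 0 records then exceed 80 and get capped
Step 2: Apply rule 2 to records with credits > 80
  - 2 records (original) are capped
Step 3: Calculate final sum = 526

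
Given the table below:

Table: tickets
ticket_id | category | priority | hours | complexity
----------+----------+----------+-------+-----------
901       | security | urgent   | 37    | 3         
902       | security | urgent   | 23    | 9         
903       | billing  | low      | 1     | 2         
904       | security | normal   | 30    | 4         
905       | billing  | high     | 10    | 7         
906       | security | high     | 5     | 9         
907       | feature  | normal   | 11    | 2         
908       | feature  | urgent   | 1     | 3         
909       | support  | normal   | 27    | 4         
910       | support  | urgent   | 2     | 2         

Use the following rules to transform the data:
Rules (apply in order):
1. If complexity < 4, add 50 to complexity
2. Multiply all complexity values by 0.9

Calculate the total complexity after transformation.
265.5

Step 1: Apply Rule 1 - Add 50 to records with complexity < 4
  - 5 records affected: 12 + (5 × 50) = 262
  - Unaffected records: 33
  - Sum after Rule 1: 295
Step 2: Apply Rule 2 - Multiply all by 0.9
  - 295 × 0.9 = 265.5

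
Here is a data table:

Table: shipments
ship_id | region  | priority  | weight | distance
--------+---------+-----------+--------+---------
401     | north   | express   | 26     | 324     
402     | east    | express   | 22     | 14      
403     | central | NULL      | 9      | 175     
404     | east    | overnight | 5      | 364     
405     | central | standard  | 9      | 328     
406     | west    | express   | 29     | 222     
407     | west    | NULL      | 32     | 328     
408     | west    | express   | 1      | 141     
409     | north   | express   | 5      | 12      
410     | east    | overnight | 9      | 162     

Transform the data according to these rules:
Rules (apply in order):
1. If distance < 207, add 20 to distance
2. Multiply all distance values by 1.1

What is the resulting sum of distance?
2387.0

Step 1: Apply Rule 1 - Add 20 to records with distance < 207
  - 5 records affected: 504 + (5 × 20) = 604
  - Unaffected records: 1566
  - Sum after Rule 1: 2170
Step 2: Apply Rule 2 - Multiply all by 1.1
  - 2170 × 1.1 = 2387.0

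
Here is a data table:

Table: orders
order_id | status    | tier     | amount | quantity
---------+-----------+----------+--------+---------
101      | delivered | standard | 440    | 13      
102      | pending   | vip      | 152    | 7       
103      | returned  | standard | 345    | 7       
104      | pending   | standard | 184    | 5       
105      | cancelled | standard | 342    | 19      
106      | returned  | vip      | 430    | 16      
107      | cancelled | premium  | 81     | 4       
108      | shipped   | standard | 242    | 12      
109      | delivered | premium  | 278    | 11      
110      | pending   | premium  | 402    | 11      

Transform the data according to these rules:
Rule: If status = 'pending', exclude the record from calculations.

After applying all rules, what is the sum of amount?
2158

Step 1: Identify records where status = 'pending'
Step 2: The excluded records sum to 738
Step 3: Original total amount = 2896
Step 4: Remaining total = 2896 - 738 = 2158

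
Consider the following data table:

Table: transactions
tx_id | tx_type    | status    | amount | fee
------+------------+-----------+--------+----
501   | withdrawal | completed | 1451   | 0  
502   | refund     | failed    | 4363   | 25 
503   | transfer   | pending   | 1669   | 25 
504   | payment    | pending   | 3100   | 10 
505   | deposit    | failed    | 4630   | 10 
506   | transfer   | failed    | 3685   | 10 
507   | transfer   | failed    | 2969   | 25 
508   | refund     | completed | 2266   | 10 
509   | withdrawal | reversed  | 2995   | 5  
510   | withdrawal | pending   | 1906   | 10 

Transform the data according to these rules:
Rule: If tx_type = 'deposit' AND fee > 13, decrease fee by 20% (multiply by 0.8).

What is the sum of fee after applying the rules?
130

Step 1: Find records where tx_type = 'deposit' AND fee > 13
Step 2: 0 records match, summing to 0
Step 3: After multiplier: 0 × 0.8 = 0.0
Step 4: Unaffected records sum: 130
Step 5: Final sum = 0.0 + 130 = 130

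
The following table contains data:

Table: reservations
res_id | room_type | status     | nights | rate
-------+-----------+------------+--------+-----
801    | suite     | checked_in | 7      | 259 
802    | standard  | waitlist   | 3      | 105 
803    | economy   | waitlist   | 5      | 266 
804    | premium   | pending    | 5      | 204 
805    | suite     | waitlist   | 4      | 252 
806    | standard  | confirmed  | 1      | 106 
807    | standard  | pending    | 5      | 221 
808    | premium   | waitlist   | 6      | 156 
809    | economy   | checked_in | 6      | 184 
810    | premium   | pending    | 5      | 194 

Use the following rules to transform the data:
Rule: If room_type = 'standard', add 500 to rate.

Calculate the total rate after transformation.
3447

Step 1: Count records where room_type = 'standard': 3
Step 2: Total bonus added: 3 × 500 = 1500
Step 3: Original sum of rate: 1947
Step 4: Final sum = 1947 + 1500 = 3447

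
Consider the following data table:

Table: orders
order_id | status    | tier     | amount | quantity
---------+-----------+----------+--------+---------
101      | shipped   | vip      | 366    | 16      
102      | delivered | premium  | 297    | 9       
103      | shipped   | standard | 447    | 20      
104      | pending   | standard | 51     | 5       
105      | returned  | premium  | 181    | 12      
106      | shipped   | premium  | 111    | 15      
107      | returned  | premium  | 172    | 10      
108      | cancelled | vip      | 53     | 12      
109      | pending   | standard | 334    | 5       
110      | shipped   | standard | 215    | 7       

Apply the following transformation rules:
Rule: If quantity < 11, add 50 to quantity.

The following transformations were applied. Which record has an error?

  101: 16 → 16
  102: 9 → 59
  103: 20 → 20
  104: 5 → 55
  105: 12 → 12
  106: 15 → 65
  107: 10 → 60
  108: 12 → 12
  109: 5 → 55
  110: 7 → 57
Record 106 has an error. The correct transformed value should be 15, not 65.

Step 1: Check each record against the rule
Step 2: Record 106 has quantity = 15
Step 3: Since 15 >= 11, the bonus should not have been applied
Step 4: Correct value = 15, but claimed value = 65
Conclusion: Record 106 has the error.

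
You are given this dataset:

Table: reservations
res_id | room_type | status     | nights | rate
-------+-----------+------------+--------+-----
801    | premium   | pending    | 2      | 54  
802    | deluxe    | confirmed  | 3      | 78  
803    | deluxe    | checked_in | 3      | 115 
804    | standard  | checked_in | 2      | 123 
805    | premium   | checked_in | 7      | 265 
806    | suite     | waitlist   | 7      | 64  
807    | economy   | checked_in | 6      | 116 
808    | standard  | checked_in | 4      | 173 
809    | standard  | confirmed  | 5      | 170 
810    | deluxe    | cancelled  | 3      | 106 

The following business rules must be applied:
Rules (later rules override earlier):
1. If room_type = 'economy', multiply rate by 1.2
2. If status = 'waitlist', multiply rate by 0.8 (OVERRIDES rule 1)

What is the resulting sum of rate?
1274.4

Step 1: Rule 2 takes priority for records with status = 'waitlist'
  - 1 records: 64 × 0.8 = 51.2
Step 2: Rule 1 applies to remaining records with room_type = 'economy'
  - 1 records: 116 × 1.2 = 139.2
Step 3: Other records unchanged: 1084
Step 4: Final sum = 51.2 + 139.2 + 1084 = 1274.4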